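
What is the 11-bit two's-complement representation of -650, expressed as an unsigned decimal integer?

650 in 11 bits: 01010001010
Invert: 10101110101
Add 1:  10101110110 = 1398
(Check: 2^11 - 650 = 2048 - 650 = 1398.)

1398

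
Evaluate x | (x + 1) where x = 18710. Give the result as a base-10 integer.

x = 100100100010110 = 18710
x + 1 = 100100100010111
OR    = 100100100010111 = 18711
(x | (x + 1) sets the lowest cleared bit.)

18711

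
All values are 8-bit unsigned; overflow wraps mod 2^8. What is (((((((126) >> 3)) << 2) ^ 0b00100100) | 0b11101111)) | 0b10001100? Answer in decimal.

255

126 = 01111110
→ >> 3 → 00001111 = 15
→ << 2 (mod 2^8) → 00111100 = 60
0b00100100 = 00100100
→ ^ → 00011000 = 24
0b11101111 = 11101111
→ | → 11111111 = 255
0b10001100 = 10001100
→ | → 11111111 = 255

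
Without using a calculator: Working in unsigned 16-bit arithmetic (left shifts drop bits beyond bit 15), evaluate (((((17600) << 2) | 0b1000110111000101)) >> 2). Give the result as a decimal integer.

17600 = 0100010011000000
→ << 2 (mod 2^16) → 0001001100000000 = 4864
0b1000110111000101 = 1000110111000101
→ | → 1001111111000101 = 40901
→ >> 2 → 0010011111110001 = 10225

10225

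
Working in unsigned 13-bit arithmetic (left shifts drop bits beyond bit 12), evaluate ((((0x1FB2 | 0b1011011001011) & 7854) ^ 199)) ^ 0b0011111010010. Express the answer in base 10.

0x1FB2 = 1111110110010
0b1011011001011 = 1011011001011
→ | → 1111111111011 = 8187
7854 = 1111010101110
→ & → 1111010101010 = 7850
199 = 0000011000111
→ ^ → 1111001101101 = 7789
0b0011111010010 = 0011111010010
→ ^ → 1100110111111 = 6591

6591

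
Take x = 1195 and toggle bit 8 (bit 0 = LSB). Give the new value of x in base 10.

x = 00010010101011
bit 8 is currently 0; toggle it via x ^ (1 << 8) = x ^ 256
→ 00010110101011 = 1451

1451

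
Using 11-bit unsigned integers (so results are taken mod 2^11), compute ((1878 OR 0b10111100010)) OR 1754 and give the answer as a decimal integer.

2046

1878 = 11101010110
0b10111100010 = 10111100010
→ OR → 11111110110 = 2038
1754 = 11011011010
→ OR → 11111111110 = 2046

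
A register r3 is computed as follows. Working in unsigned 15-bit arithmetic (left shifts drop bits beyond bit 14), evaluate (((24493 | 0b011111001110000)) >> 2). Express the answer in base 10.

24493 = 101111110101101
0b011111001110000 = 011111001110000
→ | → 111111111111101 = 32765
→ >> 2 → 001111111111111 = 8191

8191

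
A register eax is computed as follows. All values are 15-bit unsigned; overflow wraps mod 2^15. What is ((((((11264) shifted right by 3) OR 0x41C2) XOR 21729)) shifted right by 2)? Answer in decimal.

1096

11264 = 010110000000000
→ shifted right by 3 → 000010110000000 = 1408
0x41C2 = 100000111000010
→ OR → 100010111000010 = 17858
21729 = 101010011100001
→ XOR → 001000100100011 = 4387
→ shifted right by 2 → 000010001001000 = 1096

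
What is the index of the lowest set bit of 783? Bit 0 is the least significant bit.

0

783 = 1100001111
Trailing zeros: 0, so the lowest set bit is bit 0 (value 1).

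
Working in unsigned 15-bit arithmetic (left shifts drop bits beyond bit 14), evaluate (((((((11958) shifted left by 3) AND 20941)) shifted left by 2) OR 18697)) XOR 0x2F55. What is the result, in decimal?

11958 = 010111010110110
→ shifted left by 3 (mod 2^15) → 111010110110000 = 30128
20941 = 101000111001101
→ AND → 101000110000000 = 20864
→ shifted left by 2 (mod 2^15) → 100011000000000 = 17920
18697 = 100100100001001
→ OR → 100111100001001 = 20233
0x2F55 = 010111101010101
→ XOR → 110000001011100 = 24668

24668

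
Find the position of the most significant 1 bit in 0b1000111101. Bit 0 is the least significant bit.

9

0b1000111101 = 1000111101
The topmost 1 is at position 9 (since 2^9 = 512 ≤ 573 < 1024).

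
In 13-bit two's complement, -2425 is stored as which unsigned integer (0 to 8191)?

5767

2425 in 13 bits: 0100101111001
Invert: 1011010000110
Add 1:  1011010000111 = 5767
(Check: 2^13 - 2425 = 8192 - 2425 = 5767.)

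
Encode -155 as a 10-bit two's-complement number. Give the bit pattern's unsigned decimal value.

155 in 10 bits: 0010011011
Invert: 1101100100
Add 1:  1101100101 = 869
(Check: 2^10 - 155 = 1024 - 155 = 869.)

869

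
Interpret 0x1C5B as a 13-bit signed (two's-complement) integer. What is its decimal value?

pattern = 1110001011011 (MSB is 1 ⇒ negative)
Invert: 0001110100100, add 1 → 0001110100101 = 933, so the value is -933.
(Equivalently: 7259 - 2^13 = 7259 - 8192 = -933.)

-933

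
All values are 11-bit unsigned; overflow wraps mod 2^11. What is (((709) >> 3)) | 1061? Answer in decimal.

1149

709 = 01011000101
→ >> 3 → 00001011000 = 88
1061 = 10000100101
→ | → 10001111101 = 1149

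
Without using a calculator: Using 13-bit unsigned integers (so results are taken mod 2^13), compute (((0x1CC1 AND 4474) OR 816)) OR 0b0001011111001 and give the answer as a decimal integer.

0x1CC1 = 1110011000001
4474 = 1000101111010
→ AND → 1000001000000 = 4160
816 = 0001100110000
→ OR → 1001101110000 = 4976
0b0001011111001 = 0001011111001
→ OR → 1001111111001 = 5113

5113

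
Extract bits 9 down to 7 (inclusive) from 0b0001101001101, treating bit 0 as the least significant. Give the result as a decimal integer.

v = 0001101001101
Shift right by 7: 000110
Mask low 3 bits: 110 = 6

6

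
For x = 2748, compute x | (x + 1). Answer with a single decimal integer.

2749

x = 101010111100 = 2748
x + 1 = 101010111101
OR    = 101010111101 = 2749
(x | (x + 1) sets the lowest cleared bit.)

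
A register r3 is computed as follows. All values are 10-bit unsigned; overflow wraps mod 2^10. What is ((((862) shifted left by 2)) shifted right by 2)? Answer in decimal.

94

862 = 1101011110
→ shifted left by 2 (mod 2^10) → 0101111000 = 376
→ shifted right by 2 → 0001011110 = 94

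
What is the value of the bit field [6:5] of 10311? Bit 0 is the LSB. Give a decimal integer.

v = 010100001000111
Shift right by 5: 0101000010
Mask low 2 bits: 10 = 2

2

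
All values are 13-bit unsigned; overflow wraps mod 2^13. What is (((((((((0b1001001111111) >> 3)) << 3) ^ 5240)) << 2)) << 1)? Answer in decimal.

4096

0b1001001111111 = 1001001111111
→ >> 3 → 0001001001111 = 591
→ << 3 (mod 2^13) → 1001001111000 = 4728
5240 = 1010001111000
→ ^ → 0011000000000 = 1536
→ << 2 (mod 2^13) → 1100000000000 = 6144
→ << 1 (mod 2^13) → 1000000000000 = 4096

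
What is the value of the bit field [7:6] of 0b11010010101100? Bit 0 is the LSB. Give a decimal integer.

2

v = 11010010101100
Shift right by 6: 11010010
Mask low 2 bits: 10 = 2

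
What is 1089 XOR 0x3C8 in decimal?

1929

1089 = 10001000001
0x3C8 = 01111001000
XOR → 11110001001 = 1929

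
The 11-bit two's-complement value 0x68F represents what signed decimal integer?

-369

pattern = 11010001111 (MSB is 1 ⇒ negative)
Invert: 00101110000, add 1 → 00101110001 = 369, so the value is -369.
(Equivalently: 1679 - 2^11 = 1679 - 2048 = -369.)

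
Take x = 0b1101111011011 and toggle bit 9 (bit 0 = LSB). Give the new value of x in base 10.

6619

x = 1101111011011
bit 9 is currently 1; toggle it via x ^ (1 << 9) = x ^ 512
→ 1100111011011 = 6619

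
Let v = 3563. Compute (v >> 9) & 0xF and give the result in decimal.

v = 00110111101011
Shift right by 9: 00110
Mask low 4 bits: 0110 = 6

6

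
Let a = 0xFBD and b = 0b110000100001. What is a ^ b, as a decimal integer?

0xFBD = 111110111101
b = 110000100001
XOR → 001110011100 = 924

924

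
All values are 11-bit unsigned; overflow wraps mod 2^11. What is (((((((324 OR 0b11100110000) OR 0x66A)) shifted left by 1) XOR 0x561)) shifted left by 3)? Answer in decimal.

324 = 00101000100
0b11100110000 = 11100110000
→ OR → 11101110100 = 1908
0x66A = 11001101010
→ OR → 11101111110 = 1918
→ shifted left by 1 (mod 2^11) → 11011111100 = 1788
0x561 = 10101100001
→ XOR → 01110011101 = 925
→ shifted left by 3 (mod 2^11) → 10011101000 = 1256

1256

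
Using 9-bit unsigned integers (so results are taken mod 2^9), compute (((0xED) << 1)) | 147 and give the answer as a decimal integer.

475

0xED = 011101101
→ << 1 (mod 2^9) → 111011010 = 474
147 = 010010011
→ | → 111011011 = 475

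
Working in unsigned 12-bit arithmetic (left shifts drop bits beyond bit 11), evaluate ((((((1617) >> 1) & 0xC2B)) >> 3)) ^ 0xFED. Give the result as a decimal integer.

1617 = 011001010001
→ >> 1 → 001100101000 = 808
0xC2B = 110000101011
→ & → 000000101000 = 40
→ >> 3 → 000000000101 = 5
0xFED = 111111101101
→ ^ → 111111101000 = 4072

4072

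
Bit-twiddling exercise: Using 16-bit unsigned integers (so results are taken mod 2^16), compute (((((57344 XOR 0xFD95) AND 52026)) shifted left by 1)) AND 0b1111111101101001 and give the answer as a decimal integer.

4640

57344 = 1110000000000000
0xFD95 = 1111110110010101
→ XOR → 0001110110010101 = 7573
52026 = 1100101100111010
→ AND → 0000100100010000 = 2320
→ shifted left by 1 (mod 2^16) → 0001001000100000 = 4640
0b1111111101101001 = 1111111101101001
→ AND → 0001001000100000 = 4640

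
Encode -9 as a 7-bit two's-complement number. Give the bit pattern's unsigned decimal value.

9 in 7 bits: 0001001
Invert: 1110110
Add 1:  1110111 = 119
(Check: 2^7 - 9 = 128 - 9 = 119.)

119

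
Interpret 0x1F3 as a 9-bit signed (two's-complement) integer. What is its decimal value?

-13

pattern = 111110011 (MSB is 1 ⇒ negative)
Invert: 000001100, add 1 → 000001101 = 13, so the value is -13.
(Equivalently: 499 - 2^9 = 499 - 512 = -13.)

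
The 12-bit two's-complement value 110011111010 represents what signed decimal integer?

pattern = 110011111010 (MSB is 1 ⇒ negative)
Invert: 001100000101, add 1 → 001100000110 = 774, so the value is -774.
(Equivalently: 3322 - 2^12 = 3322 - 4096 = -774.)

-774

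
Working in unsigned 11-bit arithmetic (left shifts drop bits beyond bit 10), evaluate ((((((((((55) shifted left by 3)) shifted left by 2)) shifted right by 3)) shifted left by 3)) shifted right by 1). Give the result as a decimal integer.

880

55 = 00000110111
→ shifted left by 3 (mod 2^11) → 00110111000 = 440
→ shifted left by 2 (mod 2^11) → 11011100000 = 1760
→ shifted right by 3 → 00011011100 = 220
→ shifted left by 3 (mod 2^11) → 11011100000 = 1760
→ shifted right by 1 → 01101110000 = 880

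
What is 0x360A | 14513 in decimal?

0x360A = 11011000001010
14513 = 11100010110001
 OR → 11111010111011 = 16059

16059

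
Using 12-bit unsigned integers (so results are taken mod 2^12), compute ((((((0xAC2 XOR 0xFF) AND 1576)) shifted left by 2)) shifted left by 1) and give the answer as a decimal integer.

320

0xAC2 = 101011000010
0xFF = 000011111111
→ XOR → 101000111101 = 2621
1576 = 011000101000
→ AND → 001000101000 = 552
→ shifted left by 2 (mod 2^12) → 100010100000 = 2208
→ shifted left by 1 (mod 2^12) → 000101000000 = 320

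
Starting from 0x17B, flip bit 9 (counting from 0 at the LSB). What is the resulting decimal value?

x = 00101111011
bit 9 is currently 0; toggle it via x ^ (1 << 9) = x ^ 512
→ 01101111011 = 891

891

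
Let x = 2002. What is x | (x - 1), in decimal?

2003

x = 11111010010 = 2002
x - 1 = 11111010001
OR    = 11111010011 = 2003
(x | (x - 1) sets all bits below the lowest set bit.)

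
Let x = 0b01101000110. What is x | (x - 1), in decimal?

839

x = 1101000110 = 838
x - 1 = 1101000101
OR    = 1101000111 = 839
(x | (x - 1) sets all bits below the lowest set bit.)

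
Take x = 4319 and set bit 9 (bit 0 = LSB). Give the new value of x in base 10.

4831

x = 1000011011111
bit 9 is currently 0; set it via x | (1 << 9) = x | 512
→ 1001011011111 = 4831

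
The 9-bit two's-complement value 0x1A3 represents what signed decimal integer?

-93

pattern = 110100011 (MSB is 1 ⇒ negative)
Invert: 001011100, add 1 → 001011101 = 93, so the value is -93.
(Equivalently: 419 - 2^9 = 419 - 512 = -93.)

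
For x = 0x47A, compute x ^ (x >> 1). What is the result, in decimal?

x = 10001111010 = 1146
x>>1 = 01000111101
XOR  = 11001000111 = 1607
(x ^ (x >> 1) gives the standard binary-reflected Gray code of x.)

1607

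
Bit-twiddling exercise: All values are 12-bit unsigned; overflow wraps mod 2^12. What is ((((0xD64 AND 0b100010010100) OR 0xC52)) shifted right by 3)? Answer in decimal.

394

0xD64 = 110101100100
0b100010010100 = 100010010100
→ AND → 100000000100 = 2052
0xC52 = 110001010010
→ OR → 110001010110 = 3158
→ shifted right by 3 → 000110001010 = 394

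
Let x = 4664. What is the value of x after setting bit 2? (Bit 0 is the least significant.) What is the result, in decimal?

x = 1001000111000
bit 2 is currently 0; set it via x | (1 << 2) = x | 4
→ 1001000111100 = 4668

4668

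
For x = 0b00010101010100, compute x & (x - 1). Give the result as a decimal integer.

x = 10101010100 = 1364
x - 1 = 10101010011
AND   = 10101010000 = 1360
(x & (x - 1) clears the lowest set bit of x.)

1360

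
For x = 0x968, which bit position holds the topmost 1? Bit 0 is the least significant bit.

0x968 = 100101101000
The topmost 1 is at position 11 (since 2^11 = 2048 ≤ 2408 < 4096).

11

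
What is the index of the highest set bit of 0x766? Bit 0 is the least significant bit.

0x766 = 11101100110
The topmost 1 is at position 10 (since 2^10 = 1024 ≤ 1894 < 2048).

10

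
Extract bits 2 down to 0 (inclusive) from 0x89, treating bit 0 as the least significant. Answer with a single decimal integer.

1

v = 0010001001
Shift right by 0: 0010001001
Mask low 3 bits: 001 = 1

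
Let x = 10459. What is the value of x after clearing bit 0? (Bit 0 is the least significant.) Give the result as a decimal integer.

10458

x = 10100011011011
bit 0 is currently 1; clear it via x & ~(1 << 0) = x & ~1
→ 10100011011010 = 10458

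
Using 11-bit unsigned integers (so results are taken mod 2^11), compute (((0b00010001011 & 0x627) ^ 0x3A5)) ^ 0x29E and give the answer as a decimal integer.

0b00010001011 = 00010001011
0x627 = 11000100111
→ & → 00000000011 = 3
0x3A5 = 01110100101
→ ^ → 01110100110 = 934
0x29E = 01010011110
→ ^ → 00100111000 = 312

312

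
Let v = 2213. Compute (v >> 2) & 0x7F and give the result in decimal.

41

v = 100010100101
Shift right by 2: 1000101001
Mask low 7 bits: 0101001 = 41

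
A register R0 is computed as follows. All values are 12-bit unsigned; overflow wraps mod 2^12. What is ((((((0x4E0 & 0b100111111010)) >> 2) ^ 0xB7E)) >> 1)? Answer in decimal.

1443

0x4E0 = 010011100000
0b100111111010 = 100111111010
→ & → 000011100000 = 224
→ >> 2 → 000000111000 = 56
0xB7E = 101101111110
→ ^ → 101101000110 = 2886
→ >> 1 → 010110100011 = 1443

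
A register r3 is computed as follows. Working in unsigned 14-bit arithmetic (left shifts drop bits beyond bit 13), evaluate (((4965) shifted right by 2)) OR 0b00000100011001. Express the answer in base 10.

1497

4965 = 01001101100101
→ shifted right by 2 → 00010011011001 = 1241
0b00000100011001 = 00000100011001
→ OR → 00010111011001 = 1497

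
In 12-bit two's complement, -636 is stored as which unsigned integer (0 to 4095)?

636 in 12 bits: 001001111100
Invert: 110110000011
Add 1:  110110000100 = 3460
(Check: 2^12 - 636 = 4096 - 636 = 3460.)

3460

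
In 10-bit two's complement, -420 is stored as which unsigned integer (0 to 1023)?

604

420 in 10 bits: 0110100100
Invert: 1001011011
Add 1:  1001011100 = 604
(Check: 2^10 - 420 = 1024 - 420 = 604.)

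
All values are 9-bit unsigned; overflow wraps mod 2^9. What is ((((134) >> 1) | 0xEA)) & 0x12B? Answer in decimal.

43

134 = 010000110
→ >> 1 → 001000011 = 67
0xEA = 011101010
→ | → 011101011 = 235
0x12B = 100101011
→ & → 000101011 = 43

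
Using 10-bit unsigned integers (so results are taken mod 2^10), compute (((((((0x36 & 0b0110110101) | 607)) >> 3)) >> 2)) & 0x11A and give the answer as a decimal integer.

18

0x36 = 0000110110
0b0110110101 = 0110110101
→ & → 0000110100 = 52
607 = 1001011111
→ | → 1001111111 = 639
→ >> 3 → 0001001111 = 79
→ >> 2 → 0000010011 = 19
0x11A = 0100011010
→ & → 0000010010 = 18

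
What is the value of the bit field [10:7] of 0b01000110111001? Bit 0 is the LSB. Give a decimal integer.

3

v = 01000110111001
Shift right by 7: 0100011
Mask low 4 bits: 0011 = 3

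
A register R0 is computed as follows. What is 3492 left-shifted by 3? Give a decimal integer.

3492 = 000110110100100
shift left by 3 → 110110100100000 = 27936
(equivalently, 3492 × 2^3 = 3492 × 8)

27936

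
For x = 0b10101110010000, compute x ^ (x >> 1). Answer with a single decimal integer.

x = 10101110010000 = 11152
x>>1 = 01010111001000
XOR  = 11111001011000 = 15960
(x ^ (x >> 1) gives the standard binary-reflected Gray code of x.)

15960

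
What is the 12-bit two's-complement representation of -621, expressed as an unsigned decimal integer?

621 in 12 bits: 001001101101
Invert: 110110010010
Add 1:  110110010011 = 3475
(Check: 2^12 - 621 = 4096 - 621 = 3475.)

3475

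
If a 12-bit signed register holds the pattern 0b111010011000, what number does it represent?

-360

pattern = 111010011000 (MSB is 1 ⇒ negative)
Invert: 000101100111, add 1 → 000101101000 = 360, so the value is -360.
(Equivalently: 3736 - 2^12 = 3736 - 4096 = -360.)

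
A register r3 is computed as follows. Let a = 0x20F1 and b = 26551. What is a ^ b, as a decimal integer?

0x20F1 = 010000011110001
26551 = 110011110110111
XOR → 100011101000110 = 18246

18246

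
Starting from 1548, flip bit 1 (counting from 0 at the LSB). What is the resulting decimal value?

1550

x = 11000001100
bit 1 is currently 0; toggle it via x ^ (1 << 1) = x ^ 2
→ 11000001110 = 1550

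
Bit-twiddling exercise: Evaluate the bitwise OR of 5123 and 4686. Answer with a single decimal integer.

5123 = 1010000000011
4686 = 1001001001110
 OR → 1011001001111 = 5711

5711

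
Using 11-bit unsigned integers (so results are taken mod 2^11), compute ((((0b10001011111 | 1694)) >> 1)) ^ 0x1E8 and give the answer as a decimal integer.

0b10001011111 = 10001011111
1694 = 11010011110
→ | → 11011011111 = 1759
→ >> 1 → 01101101111 = 879
0x1E8 = 00111101000
→ ^ → 01010000111 = 647

647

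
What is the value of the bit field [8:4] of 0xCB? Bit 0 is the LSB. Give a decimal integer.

12

v = 011001011
Shift right by 4: 01100
Mask low 5 bits: 01100 = 12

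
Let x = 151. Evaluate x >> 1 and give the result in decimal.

75

151 = 10010111
shift right by 1 → 01001011 = 75
(equivalently, floor(151 / 2))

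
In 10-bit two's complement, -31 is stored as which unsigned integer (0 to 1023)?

993

31 in 10 bits: 0000011111
Invert: 1111100000
Add 1:  1111100001 = 993
(Check: 2^10 - 31 = 1024 - 31 = 993.)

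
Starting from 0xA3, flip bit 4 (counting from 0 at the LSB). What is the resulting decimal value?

x = 010100011
bit 4 is currently 0; toggle it via x ^ (1 << 4) = x ^ 16
→ 010110011 = 179

179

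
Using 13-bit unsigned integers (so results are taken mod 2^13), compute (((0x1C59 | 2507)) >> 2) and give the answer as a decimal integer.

0x1C59 = 1110001011001
2507 = 0100111001011
→ | → 1110111011011 = 7643
→ >> 2 → 0011101110110 = 1910

1910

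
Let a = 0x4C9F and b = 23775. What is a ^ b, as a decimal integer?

4160

0x4C9F = 100110010011111
23775 = 101110011011111
XOR → 001000001000000 = 4160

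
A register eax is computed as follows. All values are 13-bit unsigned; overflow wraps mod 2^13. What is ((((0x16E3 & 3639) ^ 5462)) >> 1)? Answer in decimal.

0x16E3 = 1011011100011
3639 = 0111000110111
→ & → 0011000100011 = 1571
5462 = 1010101010110
→ ^ → 1001101110101 = 4981
→ >> 1 → 0100110111010 = 2490

2490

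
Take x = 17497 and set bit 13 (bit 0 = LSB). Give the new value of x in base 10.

x = 0100010001011001
bit 13 is currently 0; set it via x | (1 << 13) = x | 8192
→ 0110010001011001 = 25689

25689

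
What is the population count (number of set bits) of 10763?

6

10763 = 10101000001011
Count the 1s: 1 + 1 + 1 + 1 + 1 + 1 = 6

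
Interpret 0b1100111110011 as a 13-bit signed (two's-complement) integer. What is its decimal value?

pattern = 1100111110011 (MSB is 1 ⇒ negative)
Invert: 0011000001100, add 1 → 0011000001101 = 1549, so the value is -1549.
(Equivalently: 6643 - 2^13 = 6643 - 8192 = -1549.)

-1549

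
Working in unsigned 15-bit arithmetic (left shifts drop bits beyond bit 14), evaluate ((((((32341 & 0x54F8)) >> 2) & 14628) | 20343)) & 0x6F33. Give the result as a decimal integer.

32341 = 111111001010101
0x54F8 = 101010011111000
→ & → 101010001010000 = 21584
→ >> 2 → 001010100010100 = 5396
14628 = 011100100100100
→ & → 001000100000100 = 4356
20343 = 100111101110111
→ | → 101111101110111 = 24439
0x6F33 = 110111100110011
→ & → 100111100110011 = 20275

20275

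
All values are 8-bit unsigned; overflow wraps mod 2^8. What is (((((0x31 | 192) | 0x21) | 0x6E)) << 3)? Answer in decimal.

248

0x31 = 00110001
192 = 11000000
→ | → 11110001 = 241
0x21 = 00100001
→ | → 11110001 = 241
0x6E = 01101110
→ | → 11111111 = 255
→ << 3 (mod 2^8) → 11111000 = 248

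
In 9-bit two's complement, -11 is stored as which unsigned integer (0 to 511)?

11 in 9 bits: 000001011
Invert: 111110100
Add 1:  111110101 = 501
(Check: 2^9 - 11 = 512 - 11 = 501.)

501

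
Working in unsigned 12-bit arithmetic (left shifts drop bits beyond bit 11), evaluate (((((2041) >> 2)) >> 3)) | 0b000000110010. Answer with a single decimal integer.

2041 = 011111111001
→ >> 2 → 000111111110 = 510
→ >> 3 → 000000111111 = 63
0b000000110010 = 000000110010
→ | → 000000111111 = 63

63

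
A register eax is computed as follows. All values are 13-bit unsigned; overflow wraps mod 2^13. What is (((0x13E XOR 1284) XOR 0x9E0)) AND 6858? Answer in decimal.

0x13E = 0000100111110
1284 = 0010100000100
→ XOR → 0010000111010 = 1082
0x9E0 = 0100111100000
→ XOR → 0110111011010 = 3546
6858 = 1101011001010
→ AND → 0100011001010 = 2250

2250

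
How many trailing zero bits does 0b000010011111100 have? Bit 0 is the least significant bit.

0b000010011111100 = 10011111100
Trailing zeros: 2, so the lowest set bit is bit 2 (value 4).

2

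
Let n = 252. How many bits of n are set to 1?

252 = 11111100
Count the 1s: 1 + 1 + 1 + 1 + 1 + 1 = 6

6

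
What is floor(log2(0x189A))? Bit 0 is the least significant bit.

12

0x189A = 1100010011010
The topmost 1 is at position 12 (since 2^12 = 4096 ≤ 6298 < 8192).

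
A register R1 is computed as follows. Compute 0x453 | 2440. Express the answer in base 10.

0x453 = 010001010011
2440 = 100110001000
 OR → 110111011011 = 3547

3547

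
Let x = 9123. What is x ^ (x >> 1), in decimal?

12914

x = 10001110100011 = 9123
x>>1 = 01000111010001
XOR  = 11001001110010 = 12914
(x ^ (x >> 1) gives the standard binary-reflected Gray code of x.)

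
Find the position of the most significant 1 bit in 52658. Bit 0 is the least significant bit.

15

52658 = 1100110110110010
The topmost 1 is at position 15 (since 2^15 = 32768 ≤ 52658 < 65536).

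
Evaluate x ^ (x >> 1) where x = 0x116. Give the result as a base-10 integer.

x = 100010110 = 278
x>>1 = 010001011
XOR  = 110011101 = 413
(x ^ (x >> 1) gives the standard binary-reflected Gray code of x.)

413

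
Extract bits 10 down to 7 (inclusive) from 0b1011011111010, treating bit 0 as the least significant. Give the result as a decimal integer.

v = 1011011111010
Shift right by 7: 101101
Mask low 4 bits: 1101 = 13

13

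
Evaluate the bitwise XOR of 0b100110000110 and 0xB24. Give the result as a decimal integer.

674

a = 100110000110
0xB24 = 101100100100
XOR → 001010100010 = 674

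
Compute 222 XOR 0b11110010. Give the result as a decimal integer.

44

222 = 11011110
b = 11110010
XOR → 00101100 = 44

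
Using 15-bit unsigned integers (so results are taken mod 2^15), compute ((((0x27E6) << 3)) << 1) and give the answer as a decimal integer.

0x27E6 = 010011111100110
→ << 3 (mod 2^15) → 011111100110000 = 16176
→ << 1 (mod 2^15) → 111111001100000 = 32352

32352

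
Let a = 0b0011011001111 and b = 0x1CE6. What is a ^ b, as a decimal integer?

6697

a = 0011011001111
0x1CE6 = 1110011100110
XOR → 1101000101001 = 6697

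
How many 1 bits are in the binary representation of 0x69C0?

6

0x69C0 = 110100111000000
Count the 1s: 1 + 1 + 1 + 1 + 1 + 1 = 6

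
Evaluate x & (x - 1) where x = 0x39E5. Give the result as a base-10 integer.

x = 11100111100101 = 14821
x - 1 = 11100111100100
AND   = 11100111100100 = 14820
(x & (x - 1) clears the lowest set bit of x.)

14820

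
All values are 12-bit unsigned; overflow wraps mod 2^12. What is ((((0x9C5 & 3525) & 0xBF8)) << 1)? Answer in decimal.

0x9C5 = 100111000101
3525 = 110111000101
→ & → 100111000101 = 2501
0xBF8 = 101111111000
→ & → 100111000000 = 2496
→ << 1 (mod 2^12) → 001110000000 = 896

896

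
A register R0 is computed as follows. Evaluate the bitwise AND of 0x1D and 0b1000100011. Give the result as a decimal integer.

0x1D = 0000011101
b = 1000100011
AND → 0000000001 = 1

1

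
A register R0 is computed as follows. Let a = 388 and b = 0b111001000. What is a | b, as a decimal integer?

388 = 110000100
b = 111001000
 OR → 111001100 = 460

460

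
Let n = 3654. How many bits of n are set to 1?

3654 = 111001000110
Count the 1s: 1 + 1 + 1 + 1 + 1 + 1 = 6

6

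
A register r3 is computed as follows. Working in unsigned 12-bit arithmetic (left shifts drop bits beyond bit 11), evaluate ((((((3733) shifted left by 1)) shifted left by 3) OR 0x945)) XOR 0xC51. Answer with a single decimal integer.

1284

3733 = 111010010101
→ shifted left by 1 (mod 2^12) → 110100101010 = 3370
→ shifted left by 3 (mod 2^12) → 100101010000 = 2384
0x945 = 100101000101
→ OR → 100101010101 = 2389
0xC51 = 110001010001
→ XOR → 010100000100 = 1284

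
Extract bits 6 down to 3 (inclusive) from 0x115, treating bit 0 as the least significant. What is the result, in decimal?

v = 100010101
Shift right by 3: 100010
Mask low 4 bits: 0010 = 2

2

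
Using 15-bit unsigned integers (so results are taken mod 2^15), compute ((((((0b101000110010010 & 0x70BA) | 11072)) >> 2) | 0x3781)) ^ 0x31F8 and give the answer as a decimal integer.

3597

0b101000110010010 = 101000110010010
0x70BA = 111000010111010
→ & → 101000010010010 = 20626
11072 = 010101101000000
→ | → 111101111010010 = 31698
→ >> 2 → 001111011110100 = 7924
0x3781 = 011011110000001
→ | → 011111111110101 = 16373
0x31F8 = 011000111111000
→ ^ → 000111000001101 = 3597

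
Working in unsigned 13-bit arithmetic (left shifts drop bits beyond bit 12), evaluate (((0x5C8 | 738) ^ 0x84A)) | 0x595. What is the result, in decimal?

4021

0x5C8 = 0010111001000
738 = 0001011100010
→ | → 0011111101010 = 2026
0x84A = 0100001001010
→ ^ → 0111110100000 = 4000
0x595 = 0010110010101
→ | → 0111110110101 = 4021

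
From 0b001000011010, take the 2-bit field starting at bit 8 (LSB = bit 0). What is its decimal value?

v = 001000011010
Shift right by 8: 0010
Mask low 2 bits: 10 = 2

2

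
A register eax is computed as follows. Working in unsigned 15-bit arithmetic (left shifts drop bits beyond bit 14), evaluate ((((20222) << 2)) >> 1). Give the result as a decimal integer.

7676

20222 = 100111011111110
→ << 2 (mod 2^15) → 011101111111000 = 15352
→ >> 1 → 001110111111100 = 7676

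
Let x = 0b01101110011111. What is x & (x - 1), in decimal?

x = 1101110011111 = 7071
x - 1 = 1101110011110
AND   = 1101110011110 = 7070
(x & (x - 1) clears the lowest set bit of x.)

7070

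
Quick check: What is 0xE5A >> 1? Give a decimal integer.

0xE5A = 111001011010
shift right by 1 → 011100101101 = 1837
(equivalently, floor(3674 / 2))

1837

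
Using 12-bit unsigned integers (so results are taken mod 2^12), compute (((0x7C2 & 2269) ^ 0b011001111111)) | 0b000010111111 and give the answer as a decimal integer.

0x7C2 = 011111000010
2269 = 100011011101
→ & → 000011000000 = 192
0b011001111111 = 011001111111
→ ^ → 011010111111 = 1727
0b000010111111 = 000010111111
→ | → 011010111111 = 1727

1727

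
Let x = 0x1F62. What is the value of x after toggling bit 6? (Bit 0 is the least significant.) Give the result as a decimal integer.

7970

x = 1111101100010
bit 6 is currently 1; toggle it via x ^ (1 << 6) = x ^ 64
→ 1111100100010 = 7970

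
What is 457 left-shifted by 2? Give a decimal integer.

1828

457 = 00111001001
shift left by 2 → 11100100100 = 1828
(equivalently, 457 × 2^2 = 457 × 4)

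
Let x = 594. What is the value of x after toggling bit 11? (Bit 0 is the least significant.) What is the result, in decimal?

2642

x = 0001001010010
bit 11 is currently 0; toggle it via x ^ (1 << 11) = x ^ 2048
→ 0101001010010 = 2642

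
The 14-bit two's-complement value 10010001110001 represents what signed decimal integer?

pattern = 10010001110001 (MSB is 1 ⇒ negative)
Invert: 01101110001110, add 1 → 01101110001111 = 7055, so the value is -7055.
(Equivalently: 9329 - 2^14 = 9329 - 16384 = -7055.)

-7055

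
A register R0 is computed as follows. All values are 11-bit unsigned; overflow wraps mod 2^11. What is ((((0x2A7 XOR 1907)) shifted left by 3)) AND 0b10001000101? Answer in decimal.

1024

0x2A7 = 01010100111
1907 = 11101110011
→ XOR → 10111010100 = 1492
→ shifted left by 3 (mod 2^11) → 11010100000 = 1696
0b10001000101 = 10001000101
→ AND → 10000000000 = 1024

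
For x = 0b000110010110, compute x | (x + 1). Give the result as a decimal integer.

x = 110010110 = 406
x + 1 = 110010111
OR    = 110010111 = 407
(x | (x + 1) sets the lowest cleared bit.)

407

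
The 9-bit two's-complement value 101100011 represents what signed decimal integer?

pattern = 101100011 (MSB is 1 ⇒ negative)
Invert: 010011100, add 1 → 010011101 = 157, so the value is -157.
(Equivalently: 355 - 2^9 = 355 - 512 = -157.)

-157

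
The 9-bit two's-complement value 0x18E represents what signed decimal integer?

pattern = 110001110 (MSB is 1 ⇒ negative)
Invert: 001110001, add 1 → 001110010 = 114, so the value is -114.
(Equivalently: 398 - 2^9 = 398 - 512 = -114.)

-114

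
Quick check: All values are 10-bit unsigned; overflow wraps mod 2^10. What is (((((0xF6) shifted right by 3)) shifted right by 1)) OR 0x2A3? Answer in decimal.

0xF6 = 0011110110
→ shifted right by 3 → 0000011110 = 30
→ shifted right by 1 → 0000001111 = 15
0x2A3 = 1010100011
→ OR → 1010101111 = 687

687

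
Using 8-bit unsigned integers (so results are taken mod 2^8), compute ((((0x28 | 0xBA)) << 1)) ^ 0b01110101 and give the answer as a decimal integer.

1

0x28 = 00101000
0xBA = 10111010
→ | → 10111010 = 186
→ << 1 (mod 2^8) → 01110100 = 116
0b01110101 = 01110101
→ ^ → 00000001 = 1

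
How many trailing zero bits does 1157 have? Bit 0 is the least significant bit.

0

1157 = 10010000101
Trailing zeros: 0, so the lowest set bit is bit 0 (value 1).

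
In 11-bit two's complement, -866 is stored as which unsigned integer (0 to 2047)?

1182

866 in 11 bits: 01101100010
Invert: 10010011101
Add 1:  10010011110 = 1182
(Check: 2^11 - 866 = 2048 - 866 = 1182.)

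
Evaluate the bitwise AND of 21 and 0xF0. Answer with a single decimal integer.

16

21 = 00010101
0xF0 = 11110000
AND → 00010000 = 16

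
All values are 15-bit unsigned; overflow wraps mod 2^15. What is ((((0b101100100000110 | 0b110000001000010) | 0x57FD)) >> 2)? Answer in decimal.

0b101100100000110 = 101100100000110
0b110000001000010 = 110000001000010
→ | → 111100101000110 = 31046
0x57FD = 101011111111101
→ | → 111111111111111 = 32767
→ >> 2 → 001111111111111 = 8191

8191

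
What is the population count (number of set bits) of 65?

2

65 = 1000001
Count the 1s: 1 + 1 = 2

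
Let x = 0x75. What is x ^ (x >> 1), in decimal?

x = 1110101 = 117
x>>1 = 0111010
XOR  = 1001111 = 79
(x ^ (x >> 1) gives the standard binary-reflected Gray code of x.)

79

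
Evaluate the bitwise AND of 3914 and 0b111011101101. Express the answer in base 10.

3914 = 111101001010
b = 111011101101
AND → 111001001000 = 3656

3656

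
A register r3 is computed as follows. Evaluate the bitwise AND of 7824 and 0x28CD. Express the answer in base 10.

2176

7824 = 01111010010000
0x28CD = 10100011001101
AND → 00100010000000 = 2176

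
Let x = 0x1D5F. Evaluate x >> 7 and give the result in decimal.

58

0x1D5F = 1110101011111
shift right by 7 → 0000000111010 = 58
(equivalently, floor(7519 / 128))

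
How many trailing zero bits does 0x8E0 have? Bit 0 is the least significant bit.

5

0x8E0 = 100011100000
Trailing zeros: 5, so the lowest set bit is bit 5 (value 32).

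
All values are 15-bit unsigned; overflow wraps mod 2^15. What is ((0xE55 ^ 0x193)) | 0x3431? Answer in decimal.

0xE55 = 000111001010101
0x193 = 000000110010011
→ ^ → 000111111000110 = 4038
0x3431 = 011010000110001
→ | → 011111111110111 = 16375

16375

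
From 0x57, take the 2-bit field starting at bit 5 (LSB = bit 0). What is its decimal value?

v = 01010111
Shift right by 5: 010
Mask low 2 bits: 10 = 2

2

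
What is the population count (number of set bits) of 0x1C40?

4

0x1C40 = 1110001000000
Count the 1s: 1 + 1 + 1 + 1 = 4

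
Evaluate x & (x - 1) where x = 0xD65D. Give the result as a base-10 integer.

x = 1101011001011101 = 54877
x - 1 = 1101011001011100
AND   = 1101011001011100 = 54876
(x & (x - 1) clears the lowest set bit of x.)

54876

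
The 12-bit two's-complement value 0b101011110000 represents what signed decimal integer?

-1296

pattern = 101011110000 (MSB is 1 ⇒ negative)
Invert: 010100001111, add 1 → 010100010000 = 1296, so the value is -1296.
(Equivalently: 2800 - 2^12 = 2800 - 4096 = -1296.)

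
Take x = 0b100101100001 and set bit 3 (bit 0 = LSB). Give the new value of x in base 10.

x = 100101100001
bit 3 is currently 0; set it via x | (1 << 3) = x | 8
→ 100101101001 = 2409

2409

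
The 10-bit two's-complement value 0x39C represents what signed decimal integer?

-100

pattern = 1110011100 (MSB is 1 ⇒ negative)
Invert: 0001100011, add 1 → 0001100100 = 100, so the value is -100.
(Equivalently: 924 - 2^10 = 924 - 1024 = -100.)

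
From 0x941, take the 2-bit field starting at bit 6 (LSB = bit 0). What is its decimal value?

v = 100101000001
Shift right by 6: 100101
Mask low 2 bits: 01 = 1

1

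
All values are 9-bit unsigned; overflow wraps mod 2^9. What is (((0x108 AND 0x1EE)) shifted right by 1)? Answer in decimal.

132

0x108 = 100001000
0x1EE = 111101110
→ AND → 100001000 = 264
→ shifted right by 1 → 010000100 = 132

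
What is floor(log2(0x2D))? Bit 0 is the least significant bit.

5

0x2D = 101101
The topmost 1 is at position 5 (since 2^5 = 32 ≤ 45 < 64).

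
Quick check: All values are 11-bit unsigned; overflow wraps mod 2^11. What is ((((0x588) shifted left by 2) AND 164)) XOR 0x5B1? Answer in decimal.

0x588 = 10110001000
→ shifted left by 2 (mod 2^11) → 11000100000 = 1568
164 = 00010100100
→ AND → 00000100000 = 32
0x5B1 = 10110110001
→ XOR → 10110010001 = 1425

1425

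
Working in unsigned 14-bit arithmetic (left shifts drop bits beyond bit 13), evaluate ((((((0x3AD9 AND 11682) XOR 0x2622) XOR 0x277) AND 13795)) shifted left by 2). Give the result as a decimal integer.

4868

0x3AD9 = 11101011011001
11682 = 10110110100010
→ AND → 10100010000000 = 10368
0x2622 = 10011000100010
→ XOR → 00111010100010 = 3746
0x277 = 00001001110111
→ XOR → 00110011010101 = 3285
13795 = 11010111100011
→ AND → 00010011000001 = 1217
→ shifted left by 2 (mod 2^14) → 01001100000100 = 4868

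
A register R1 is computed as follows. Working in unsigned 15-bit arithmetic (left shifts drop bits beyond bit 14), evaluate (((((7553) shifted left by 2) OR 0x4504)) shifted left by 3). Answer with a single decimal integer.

7553 = 001110110000001
→ shifted left by 2 (mod 2^15) → 111011000000100 = 30212
0x4504 = 100010100000100
→ OR → 111011100000100 = 30468
→ shifted left by 3 (mod 2^15) → 011100000100000 = 14368

14368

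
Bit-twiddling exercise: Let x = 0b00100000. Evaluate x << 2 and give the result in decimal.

128

x = 00100000
shift left by 2 → 10000000 = 128
(equivalently, 32 × 2^2 = 32 × 4)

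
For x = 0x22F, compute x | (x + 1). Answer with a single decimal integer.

575

x = 1000101111 = 559
x + 1 = 1000110000
OR    = 1000111111 = 575
(x | (x + 1) sets the lowest cleared bit.)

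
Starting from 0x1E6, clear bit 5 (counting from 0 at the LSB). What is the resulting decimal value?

x = 0111100110
bit 5 is currently 1; clear it via x & ~(1 << 5) = x & ~32
→ 0111000110 = 454

454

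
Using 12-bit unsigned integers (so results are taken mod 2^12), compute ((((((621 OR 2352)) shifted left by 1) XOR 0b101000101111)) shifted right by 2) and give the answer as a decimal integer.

621 = 001001101101
2352 = 100100110000
→ OR → 101101111101 = 2941
→ shifted left by 1 (mod 2^12) → 011011111010 = 1786
0b101000101111 = 101000101111
→ XOR → 110011010101 = 3285
→ shifted right by 2 → 001100110101 = 821

821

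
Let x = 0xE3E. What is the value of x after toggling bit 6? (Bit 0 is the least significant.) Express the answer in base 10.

x = 0111000111110
bit 6 is currently 0; toggle it via x ^ (1 << 6) = x ^ 64
→ 0111001111110 = 3710

3710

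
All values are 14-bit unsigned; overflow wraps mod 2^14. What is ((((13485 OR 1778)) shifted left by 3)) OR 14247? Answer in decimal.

14335

13485 = 11010010101101
1778 = 00011011110010
→ OR → 11011011111111 = 14079
→ shifted left by 3 (mod 2^14) → 11011111111000 = 14328
14247 = 11011110100111
→ OR → 11011111111111 = 14335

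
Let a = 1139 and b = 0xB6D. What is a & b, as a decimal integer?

1139 = 010001110011
0xB6D = 101101101101
AND → 000001100001 = 97

97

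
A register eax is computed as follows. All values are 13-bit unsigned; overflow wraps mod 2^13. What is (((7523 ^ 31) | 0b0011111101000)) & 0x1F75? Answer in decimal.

8052

7523 = 1110101100011
31 = 0000000011111
→ ^ → 1110101111100 = 7548
0b0011111101000 = 0011111101000
→ | → 1111111111100 = 8188
0x1F75 = 1111101110101
→ & → 1111101110100 = 8052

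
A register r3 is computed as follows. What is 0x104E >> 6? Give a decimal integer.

65

0x104E = 1000001001110
shift right by 6 → 0000001000001 = 65
(equivalently, floor(4174 / 64))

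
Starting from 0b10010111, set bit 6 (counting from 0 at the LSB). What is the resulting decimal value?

215

x = 10010111
bit 6 is currently 0; set it via x | (1 << 6) = x | 64
→ 11010111 = 215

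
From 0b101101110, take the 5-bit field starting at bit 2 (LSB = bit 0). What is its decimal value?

27

v = 101101110
Shift right by 2: 1011011
Mask low 5 bits: 11011 = 27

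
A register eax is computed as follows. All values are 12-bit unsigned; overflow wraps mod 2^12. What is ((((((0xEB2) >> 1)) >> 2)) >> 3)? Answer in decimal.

58

0xEB2 = 111010110010
→ >> 1 → 011101011001 = 1881
→ >> 2 → 000111010110 = 470
→ >> 3 → 000000111010 = 58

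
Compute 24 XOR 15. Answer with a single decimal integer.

23

24 = 11000
15 = 01111
XOR → 10111 = 23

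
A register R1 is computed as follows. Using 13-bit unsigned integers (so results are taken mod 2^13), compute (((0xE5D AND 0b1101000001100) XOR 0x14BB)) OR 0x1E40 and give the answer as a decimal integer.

7927

0xE5D = 0111001011101
0b1101000001100 = 1101000001100
→ AND → 0101000001100 = 2572
0x14BB = 1010010111011
→ XOR → 1111010110111 = 7863
0x1E40 = 1111001000000
→ OR → 1111011110111 = 7927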